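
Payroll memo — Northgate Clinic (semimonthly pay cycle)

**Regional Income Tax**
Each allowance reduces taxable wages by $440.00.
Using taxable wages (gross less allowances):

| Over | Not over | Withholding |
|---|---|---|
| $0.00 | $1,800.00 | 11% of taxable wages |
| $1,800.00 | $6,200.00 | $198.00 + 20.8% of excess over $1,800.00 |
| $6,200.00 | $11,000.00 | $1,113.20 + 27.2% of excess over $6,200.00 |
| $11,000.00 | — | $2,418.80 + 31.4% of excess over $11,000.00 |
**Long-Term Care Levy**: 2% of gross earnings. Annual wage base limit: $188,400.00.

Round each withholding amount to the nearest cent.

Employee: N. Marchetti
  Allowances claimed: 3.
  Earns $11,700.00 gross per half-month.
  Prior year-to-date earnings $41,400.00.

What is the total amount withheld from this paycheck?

Regional Income Tax: taxable = $11,700.00 − 3×$440.00 = $10,380.00
  $1,113.20 + 27.2% × ($10,380.00 − $6,200.00) = $1,113.20 + 27.2% × $4,180.00 = $2,250.16
Long-Term Care Levy: 2% × $11,700.00 = $234.00
Total: $2,250.16 + $234.00 = $2,484.16

$2,484.16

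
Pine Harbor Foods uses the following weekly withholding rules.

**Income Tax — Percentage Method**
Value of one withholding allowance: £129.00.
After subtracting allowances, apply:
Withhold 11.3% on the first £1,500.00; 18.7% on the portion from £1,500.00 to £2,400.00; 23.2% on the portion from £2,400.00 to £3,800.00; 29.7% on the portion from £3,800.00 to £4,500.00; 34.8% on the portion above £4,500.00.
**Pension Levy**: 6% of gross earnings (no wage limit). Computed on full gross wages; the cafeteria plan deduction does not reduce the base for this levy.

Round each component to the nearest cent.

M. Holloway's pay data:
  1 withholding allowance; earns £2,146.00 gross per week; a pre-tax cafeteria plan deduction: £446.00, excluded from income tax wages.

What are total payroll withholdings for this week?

£311.54

Income Tax: taxable = £2,146.00 − £446.00 − 1×£129.00 = £1,571.00
  £169.50 + 18.7% × (£1,571.00 − £1,500.00) = £169.50 + 18.7% × £71.00 = £182.78
Pension Levy: 6% × £2,146.00 = £128.76
Total: £182.78 + £128.76 = £311.54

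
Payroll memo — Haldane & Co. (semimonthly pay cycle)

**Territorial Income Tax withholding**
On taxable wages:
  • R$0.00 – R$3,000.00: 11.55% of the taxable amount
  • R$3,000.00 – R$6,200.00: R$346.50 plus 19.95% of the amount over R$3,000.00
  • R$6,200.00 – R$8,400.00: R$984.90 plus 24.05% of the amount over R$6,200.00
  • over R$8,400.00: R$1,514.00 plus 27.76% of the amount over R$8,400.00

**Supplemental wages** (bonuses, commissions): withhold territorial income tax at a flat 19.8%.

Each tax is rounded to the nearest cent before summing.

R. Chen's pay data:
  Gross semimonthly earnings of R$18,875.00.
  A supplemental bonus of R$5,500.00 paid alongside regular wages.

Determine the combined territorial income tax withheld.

Territorial Income Tax: taxable = R$18,875.00
  R$1,514.00 + 27.76% × (R$18,875.00 − R$8,400.00) = R$1,514.00 + 27.76% × R$10,475.00 = R$4,421.86
Supplemental (19.8% flat on bonus): 19.8% × R$5,500.00 = R$1,089.00
Total territorial income tax: R$4,421.86 + R$1,089.00 = R$5,510.86

R$5,510.86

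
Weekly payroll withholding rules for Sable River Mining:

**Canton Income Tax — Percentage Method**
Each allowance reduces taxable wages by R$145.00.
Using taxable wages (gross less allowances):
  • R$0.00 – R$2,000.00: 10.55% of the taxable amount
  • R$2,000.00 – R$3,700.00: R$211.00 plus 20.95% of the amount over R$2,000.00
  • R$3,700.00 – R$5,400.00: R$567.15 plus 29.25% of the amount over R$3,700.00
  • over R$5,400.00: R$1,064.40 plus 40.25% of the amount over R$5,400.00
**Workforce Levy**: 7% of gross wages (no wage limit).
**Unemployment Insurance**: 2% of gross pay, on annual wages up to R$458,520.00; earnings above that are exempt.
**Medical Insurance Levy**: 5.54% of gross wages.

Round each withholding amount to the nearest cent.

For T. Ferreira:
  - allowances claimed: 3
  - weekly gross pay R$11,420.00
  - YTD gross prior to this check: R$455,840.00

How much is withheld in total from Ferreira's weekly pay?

R$4,798.03

Canton Income Tax: taxable = R$11,420.00 − 3×R$145.00 = R$10,985.00
  R$1,064.40 + 40.25% × (R$10,985.00 − R$5,400.00) = R$1,064.40 + 40.25% × R$5,585.00 = R$3,312.36
Workforce Levy: 7% × R$11,420.00 = R$799.40
Unemployment Insurance: cap R$458,520.00 − YTD R$455,840.00 = R$2,680.00 subject; 2% × R$2,680.00 = R$53.60
Medical Insurance Levy: 5.54% × R$11,420.00 = R$632.67
Total: R$3,312.36 + R$799.40 + R$53.60 + R$632.67 = R$4,798.03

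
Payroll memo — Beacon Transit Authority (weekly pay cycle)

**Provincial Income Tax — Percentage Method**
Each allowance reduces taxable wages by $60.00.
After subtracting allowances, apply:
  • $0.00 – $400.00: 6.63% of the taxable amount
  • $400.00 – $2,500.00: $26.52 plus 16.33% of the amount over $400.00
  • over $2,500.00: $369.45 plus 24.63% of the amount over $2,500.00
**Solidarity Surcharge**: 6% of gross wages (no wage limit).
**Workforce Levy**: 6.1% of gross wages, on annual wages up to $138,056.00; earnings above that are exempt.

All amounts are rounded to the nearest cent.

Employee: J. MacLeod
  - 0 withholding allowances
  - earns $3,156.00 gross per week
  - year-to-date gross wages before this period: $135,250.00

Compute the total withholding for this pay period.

$891.55

Provincial Income Tax: taxable = $3,156.00
  $369.45 + 24.63% × ($3,156.00 − $2,500.00) = $369.45 + 24.63% × $656.00 = $531.02
Solidarity Surcharge: 6% × $3,156.00 = $189.36
Workforce Levy: cap $138,056.00 − YTD $135,250.00 = $2,806.00 subject; 6.1% × $2,806.00 = $171.17
Total: $531.02 + $189.36 + $171.17 = $891.55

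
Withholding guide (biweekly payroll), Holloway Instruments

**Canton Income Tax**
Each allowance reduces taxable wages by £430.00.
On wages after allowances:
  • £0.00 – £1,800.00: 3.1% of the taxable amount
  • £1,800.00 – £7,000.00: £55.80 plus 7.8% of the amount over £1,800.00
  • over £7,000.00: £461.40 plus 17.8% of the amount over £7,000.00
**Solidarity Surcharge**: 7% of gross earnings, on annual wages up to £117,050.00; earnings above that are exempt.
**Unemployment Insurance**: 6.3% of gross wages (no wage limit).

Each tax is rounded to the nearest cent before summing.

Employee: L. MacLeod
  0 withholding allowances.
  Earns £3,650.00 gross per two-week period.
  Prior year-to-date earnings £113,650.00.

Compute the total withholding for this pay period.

£668.05

Canton Income Tax: taxable = £3,650.00
  £55.80 + 7.8% × (£3,650.00 − £1,800.00) = £55.80 + 7.8% × £1,850.00 = £200.10
Solidarity Surcharge: cap £117,050.00 − YTD £113,650.00 = £3,400.00 subject; 7% × £3,400.00 = £238.00
Unemployment Insurance: 6.3% × £3,650.00 = £229.95
Total: £200.10 + £238.00 + £229.95 = £668.05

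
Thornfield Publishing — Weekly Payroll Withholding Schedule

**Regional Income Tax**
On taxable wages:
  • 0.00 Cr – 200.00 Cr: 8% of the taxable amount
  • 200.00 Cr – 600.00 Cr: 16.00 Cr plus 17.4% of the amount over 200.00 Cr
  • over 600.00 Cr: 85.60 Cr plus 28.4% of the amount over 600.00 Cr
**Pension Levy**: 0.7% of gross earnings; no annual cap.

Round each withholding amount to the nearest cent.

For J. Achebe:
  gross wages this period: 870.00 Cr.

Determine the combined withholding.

168.37 Cr

Regional Income Tax: taxable = 870.00 Cr
  85.60 Cr + 28.4% × (870.00 Cr − 600.00 Cr) = 85.60 Cr + 28.4% × 270.00 Cr = 162.28 Cr
Pension Levy: 0.7% × 870.00 Cr = 6.09 Cr
Total: 162.28 Cr + 6.09 Cr = 168.37 Cr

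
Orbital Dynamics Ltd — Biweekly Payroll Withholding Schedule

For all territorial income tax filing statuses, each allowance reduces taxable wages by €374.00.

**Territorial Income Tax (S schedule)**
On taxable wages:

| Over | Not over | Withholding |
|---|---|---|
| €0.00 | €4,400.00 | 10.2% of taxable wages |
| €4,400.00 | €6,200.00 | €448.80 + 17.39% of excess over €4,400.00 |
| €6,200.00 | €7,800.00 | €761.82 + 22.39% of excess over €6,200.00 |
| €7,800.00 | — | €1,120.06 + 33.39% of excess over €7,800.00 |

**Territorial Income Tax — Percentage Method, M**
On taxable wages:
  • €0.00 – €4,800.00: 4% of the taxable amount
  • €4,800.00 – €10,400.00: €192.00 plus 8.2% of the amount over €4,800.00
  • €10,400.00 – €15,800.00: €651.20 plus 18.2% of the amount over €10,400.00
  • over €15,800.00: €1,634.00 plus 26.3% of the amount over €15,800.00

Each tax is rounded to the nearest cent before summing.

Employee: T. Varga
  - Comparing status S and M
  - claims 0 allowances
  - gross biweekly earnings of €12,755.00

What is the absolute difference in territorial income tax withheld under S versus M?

Territorial Income Tax (S): taxable = €12,755.00
  €1,120.06 + 33.39% × (€12,755.00 − €7,800.00) = €1,120.06 + 33.39% × €4,955.00 = €2,774.53
Territorial Income Tax (M): taxable = €12,755.00
  €651.20 + 18.2% × (€12,755.00 − €10,400.00) = €651.20 + 18.2% × €2,355.00 = €1,079.81
Difference: |€2,774.53 − €1,079.81| = €1,694.72 (higher under S)

€1,694.72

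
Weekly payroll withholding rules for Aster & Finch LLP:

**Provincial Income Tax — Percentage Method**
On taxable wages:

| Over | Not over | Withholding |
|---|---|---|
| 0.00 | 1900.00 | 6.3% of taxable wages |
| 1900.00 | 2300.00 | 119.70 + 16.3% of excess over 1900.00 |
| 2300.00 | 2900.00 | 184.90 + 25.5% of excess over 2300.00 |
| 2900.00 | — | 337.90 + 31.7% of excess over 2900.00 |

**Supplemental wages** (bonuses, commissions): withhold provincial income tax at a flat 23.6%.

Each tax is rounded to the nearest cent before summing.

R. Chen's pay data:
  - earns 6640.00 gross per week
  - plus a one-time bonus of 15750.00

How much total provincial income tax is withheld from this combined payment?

Provincial Income Tax: taxable = 6640.00
  337.90 + 31.7% × (6640.00 − 2900.00) = 337.90 + 31.7% × 3740.00 = 1523.48
Supplemental (23.6% flat on bonus): 23.6% × 15750.00 = 3717.00
Total provincial income tax: 1523.48 + 3717.00 = 5240.48

5240.48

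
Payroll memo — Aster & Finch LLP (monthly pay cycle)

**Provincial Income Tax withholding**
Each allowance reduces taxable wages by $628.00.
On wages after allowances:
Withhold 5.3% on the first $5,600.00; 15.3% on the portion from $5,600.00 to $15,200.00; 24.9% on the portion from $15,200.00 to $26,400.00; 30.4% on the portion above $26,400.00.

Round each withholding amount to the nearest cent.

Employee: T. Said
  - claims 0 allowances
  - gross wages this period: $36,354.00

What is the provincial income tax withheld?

Provincial Income Tax: taxable = $36,354.00
  $4,554.40 + 30.4% × ($36,354.00 − $26,400.00) = $4,554.40 + 30.4% × $9,954.00 = $7,580.42

$7,580.42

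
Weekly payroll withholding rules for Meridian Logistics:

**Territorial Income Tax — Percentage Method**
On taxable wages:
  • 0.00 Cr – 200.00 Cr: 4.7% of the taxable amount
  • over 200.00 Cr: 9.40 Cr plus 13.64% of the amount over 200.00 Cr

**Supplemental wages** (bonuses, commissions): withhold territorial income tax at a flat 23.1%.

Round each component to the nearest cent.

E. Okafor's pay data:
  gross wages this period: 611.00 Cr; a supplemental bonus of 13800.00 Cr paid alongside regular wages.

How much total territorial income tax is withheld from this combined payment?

3253.26 Cr

Territorial Income Tax: taxable = 611.00 Cr
  9.40 Cr + 13.64% × (611.00 Cr − 200.00 Cr) = 9.40 Cr + 13.64% × 411.00 Cr = 65.46 Cr
Supplemental (23.1% flat on bonus): 23.1% × 13800.00 Cr = 3187.80 Cr
Total territorial income tax: 65.46 Cr + 3187.80 Cr = 3253.26 Cr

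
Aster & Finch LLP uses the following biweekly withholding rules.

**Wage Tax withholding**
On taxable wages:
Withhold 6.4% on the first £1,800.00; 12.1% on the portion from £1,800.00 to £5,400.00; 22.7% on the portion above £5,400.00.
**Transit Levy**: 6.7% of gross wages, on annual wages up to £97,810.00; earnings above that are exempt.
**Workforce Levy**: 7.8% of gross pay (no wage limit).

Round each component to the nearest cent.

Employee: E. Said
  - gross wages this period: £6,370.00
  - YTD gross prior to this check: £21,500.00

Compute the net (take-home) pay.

Wage Tax: taxable = £6,370.00
  £550.80 + 22.7% × (£6,370.00 − £5,400.00) = £550.80 + 22.7% × £970.00 = £770.99
Transit Levy: 6.7% × £6,370.00 = £426.79
Workforce Levy: 7.8% × £6,370.00 = £496.86
Total withheld: £770.99 + £426.79 + £496.86 = £1,694.64
Net pay: £6,370.00 − £1,694.64 = £4,675.36

£4,675.36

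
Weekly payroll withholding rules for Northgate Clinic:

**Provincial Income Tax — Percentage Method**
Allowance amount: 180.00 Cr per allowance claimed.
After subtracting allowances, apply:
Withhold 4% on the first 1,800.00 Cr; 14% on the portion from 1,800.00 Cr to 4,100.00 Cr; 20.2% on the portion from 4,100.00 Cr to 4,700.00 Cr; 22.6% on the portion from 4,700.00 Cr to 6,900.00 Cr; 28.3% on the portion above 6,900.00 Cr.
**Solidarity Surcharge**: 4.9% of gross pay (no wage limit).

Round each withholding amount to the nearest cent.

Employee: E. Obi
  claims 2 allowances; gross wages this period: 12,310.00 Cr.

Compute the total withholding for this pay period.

3,044.74 Cr

Provincial Income Tax: taxable = 12,310.00 Cr − 2×180.00 Cr = 11,950.00 Cr
  1,012.40 Cr + 28.3% × (11,950.00 Cr − 6,900.00 Cr) = 1,012.40 Cr + 28.3% × 5,050.00 Cr = 2,441.55 Cr
Solidarity Surcharge: 4.9% × 12,310.00 Cr = 603.19 Cr
Total: 2,441.55 Cr + 603.19 Cr = 3,044.74 Cr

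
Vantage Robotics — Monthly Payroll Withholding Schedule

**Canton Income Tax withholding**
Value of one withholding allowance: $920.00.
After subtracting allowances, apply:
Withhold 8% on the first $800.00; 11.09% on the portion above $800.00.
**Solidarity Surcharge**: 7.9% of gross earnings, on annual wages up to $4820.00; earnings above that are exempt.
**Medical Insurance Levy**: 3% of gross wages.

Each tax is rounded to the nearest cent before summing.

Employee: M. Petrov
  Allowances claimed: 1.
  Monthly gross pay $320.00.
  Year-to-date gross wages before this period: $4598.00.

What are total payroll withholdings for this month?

$27.14

Canton Income Tax: taxable = $320.00 − 1×$920.00 = $-600.00
  Taxable ≤ 0 → $0.00
Solidarity Surcharge: cap $4820.00 − YTD $4598.00 = $222.00 subject; 7.9% × $222.00 = $17.54
Medical Insurance Levy: 3% × $320.00 = $9.60
Total: $0.00 + $17.54 + $9.60 = $27.14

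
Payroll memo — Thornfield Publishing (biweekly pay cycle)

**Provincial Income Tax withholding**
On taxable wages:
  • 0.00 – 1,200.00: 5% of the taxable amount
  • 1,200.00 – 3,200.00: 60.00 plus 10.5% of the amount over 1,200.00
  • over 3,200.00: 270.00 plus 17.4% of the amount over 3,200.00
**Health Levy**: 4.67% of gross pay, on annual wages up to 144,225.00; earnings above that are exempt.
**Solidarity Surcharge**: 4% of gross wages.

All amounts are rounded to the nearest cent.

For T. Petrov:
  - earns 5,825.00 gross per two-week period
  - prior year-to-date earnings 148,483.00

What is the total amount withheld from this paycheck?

959.75

Provincial Income Tax: taxable = 5,825.00
  270.00 + 17.4% × (5,825.00 − 3,200.00) = 270.00 + 17.4% × 2,625.00 = 726.75
Health Levy: YTD 148,483.00 ≥ cap 144,225.00 → 0.00
Solidarity Surcharge: 4% × 5,825.00 = 233.00
Total: 726.75 + 0.00 + 233.00 = 959.75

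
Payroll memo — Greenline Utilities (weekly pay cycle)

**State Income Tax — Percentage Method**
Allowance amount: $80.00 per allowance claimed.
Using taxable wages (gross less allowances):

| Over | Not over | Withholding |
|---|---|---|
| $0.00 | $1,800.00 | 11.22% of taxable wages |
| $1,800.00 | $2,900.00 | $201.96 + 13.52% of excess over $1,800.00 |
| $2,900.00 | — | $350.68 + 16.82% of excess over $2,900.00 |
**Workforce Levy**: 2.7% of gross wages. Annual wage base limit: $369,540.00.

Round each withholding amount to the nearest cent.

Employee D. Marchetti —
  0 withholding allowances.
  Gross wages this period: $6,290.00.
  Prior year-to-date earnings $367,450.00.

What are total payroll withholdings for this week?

$977.31

State Income Tax: taxable = $6,290.00
  $350.68 + 16.82% × ($6,290.00 − $2,900.00) = $350.68 + 16.82% × $3,390.00 = $920.88
Workforce Levy: cap $369,540.00 − YTD $367,450.00 = $2,090.00 subject; 2.7% × $2,090.00 = $56.43
Total: $920.88 + $56.43 = $977.31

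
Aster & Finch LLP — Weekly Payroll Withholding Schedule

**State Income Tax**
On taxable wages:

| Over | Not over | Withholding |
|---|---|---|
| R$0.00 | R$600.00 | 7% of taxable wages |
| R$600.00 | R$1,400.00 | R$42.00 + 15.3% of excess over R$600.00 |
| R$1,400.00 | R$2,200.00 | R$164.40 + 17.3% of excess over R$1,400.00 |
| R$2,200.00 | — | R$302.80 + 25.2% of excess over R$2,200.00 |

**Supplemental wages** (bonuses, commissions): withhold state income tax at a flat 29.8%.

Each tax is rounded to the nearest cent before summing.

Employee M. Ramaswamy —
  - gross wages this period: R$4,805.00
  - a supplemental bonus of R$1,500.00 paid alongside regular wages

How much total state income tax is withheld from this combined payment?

State Income Tax: taxable = R$4,805.00
  R$302.80 + 25.2% × (R$4,805.00 − R$2,200.00) = R$302.80 + 25.2% × R$2,605.00 = R$959.26
Supplemental (29.8% flat on bonus): 29.8% × R$1,500.00 = R$447.00
Total state income tax: R$959.26 + R$447.00 = R$1,406.26

R$1,406.26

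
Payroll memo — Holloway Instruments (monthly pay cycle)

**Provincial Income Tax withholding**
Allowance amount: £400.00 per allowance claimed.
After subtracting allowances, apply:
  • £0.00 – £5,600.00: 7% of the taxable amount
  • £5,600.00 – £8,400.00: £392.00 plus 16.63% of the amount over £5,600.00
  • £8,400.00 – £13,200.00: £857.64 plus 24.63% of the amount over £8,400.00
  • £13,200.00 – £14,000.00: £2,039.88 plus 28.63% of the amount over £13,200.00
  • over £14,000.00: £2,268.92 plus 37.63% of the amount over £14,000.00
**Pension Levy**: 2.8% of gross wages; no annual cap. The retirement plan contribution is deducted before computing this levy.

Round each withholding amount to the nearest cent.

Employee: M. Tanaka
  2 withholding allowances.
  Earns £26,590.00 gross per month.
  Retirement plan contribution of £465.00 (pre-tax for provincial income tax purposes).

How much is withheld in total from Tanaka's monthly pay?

Provincial Income Tax: taxable = £26,590.00 − £465.00 − 2×£400.00 = £25,325.00
  £2,268.92 + 37.63% × (£25,325.00 − £14,000.00) = £2,268.92 + 37.63% × £11,325.00 = £6,530.52
Pension Levy: 2.8% × £26,125.00 = £731.50
Total: £6,530.52 + £731.50 = £7,262.02

£7,262.02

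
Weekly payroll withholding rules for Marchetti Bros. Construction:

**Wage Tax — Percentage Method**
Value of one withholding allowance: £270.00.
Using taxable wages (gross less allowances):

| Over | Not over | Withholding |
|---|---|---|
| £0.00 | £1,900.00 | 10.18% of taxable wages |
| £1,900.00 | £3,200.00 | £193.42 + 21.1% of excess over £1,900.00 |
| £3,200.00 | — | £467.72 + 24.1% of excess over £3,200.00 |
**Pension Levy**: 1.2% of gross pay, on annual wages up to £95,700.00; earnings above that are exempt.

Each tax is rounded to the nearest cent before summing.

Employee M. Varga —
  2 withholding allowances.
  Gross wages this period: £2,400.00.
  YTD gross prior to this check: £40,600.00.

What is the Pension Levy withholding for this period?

Pension Levy: 1.2% × £2,400.00 = £28.80

£28.80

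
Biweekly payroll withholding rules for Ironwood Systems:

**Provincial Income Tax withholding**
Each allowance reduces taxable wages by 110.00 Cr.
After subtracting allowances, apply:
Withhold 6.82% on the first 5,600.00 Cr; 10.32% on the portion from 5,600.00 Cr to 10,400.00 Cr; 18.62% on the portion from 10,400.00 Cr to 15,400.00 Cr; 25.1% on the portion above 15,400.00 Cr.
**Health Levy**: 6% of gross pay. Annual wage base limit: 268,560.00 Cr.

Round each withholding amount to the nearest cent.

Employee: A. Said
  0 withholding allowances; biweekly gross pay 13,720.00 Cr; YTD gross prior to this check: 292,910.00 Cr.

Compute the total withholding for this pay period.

Provincial Income Tax: taxable = 13,720.00 Cr
  877.28 Cr + 18.62% × (13,720.00 Cr − 10,400.00 Cr) = 877.28 Cr + 18.62% × 3,320.00 Cr = 1,495.46 Cr
Health Levy: YTD 292,910.00 Cr ≥ cap 268,560.00 Cr → 0.00 Cr
Total: 1,495.46 Cr + 0.00 Cr = 1,495.46 Cr

1,495.46 Cr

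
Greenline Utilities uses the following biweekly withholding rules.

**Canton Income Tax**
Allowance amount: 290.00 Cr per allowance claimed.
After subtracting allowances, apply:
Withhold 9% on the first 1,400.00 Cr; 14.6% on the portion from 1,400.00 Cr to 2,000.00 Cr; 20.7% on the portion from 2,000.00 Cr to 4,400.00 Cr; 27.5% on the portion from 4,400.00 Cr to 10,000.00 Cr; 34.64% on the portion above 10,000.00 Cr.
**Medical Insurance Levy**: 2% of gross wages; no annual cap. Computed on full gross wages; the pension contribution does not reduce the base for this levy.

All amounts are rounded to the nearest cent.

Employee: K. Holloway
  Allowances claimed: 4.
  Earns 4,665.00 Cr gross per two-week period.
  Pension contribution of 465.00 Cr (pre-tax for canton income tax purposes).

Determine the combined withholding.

Canton Income Tax: taxable = 4,665.00 Cr − 465.00 Cr − 4×290.00 Cr = 3,040.00 Cr
  213.60 Cr + 20.7% × (3,040.00 Cr − 2,000.00 Cr) = 213.60 Cr + 20.7% × 1,040.00 Cr = 428.88 Cr
Medical Insurance Levy: 2% × 4,665.00 Cr = 93.30 Cr
Total: 428.88 Cr + 93.30 Cr = 522.18 Cr

522.18 Cr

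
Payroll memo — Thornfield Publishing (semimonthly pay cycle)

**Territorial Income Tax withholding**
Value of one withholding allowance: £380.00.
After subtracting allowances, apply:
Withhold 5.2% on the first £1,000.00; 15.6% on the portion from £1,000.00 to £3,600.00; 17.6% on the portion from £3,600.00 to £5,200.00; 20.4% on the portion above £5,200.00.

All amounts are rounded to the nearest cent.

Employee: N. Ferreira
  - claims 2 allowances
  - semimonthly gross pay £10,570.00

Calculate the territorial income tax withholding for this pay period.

£1,679.64

Territorial Income Tax: taxable = £10,570.00 − 2×£380.00 = £9,810.00
  £739.20 + 20.4% × (£9,810.00 − £5,200.00) = £739.20 + 20.4% × £4,610.00 = £1,679.64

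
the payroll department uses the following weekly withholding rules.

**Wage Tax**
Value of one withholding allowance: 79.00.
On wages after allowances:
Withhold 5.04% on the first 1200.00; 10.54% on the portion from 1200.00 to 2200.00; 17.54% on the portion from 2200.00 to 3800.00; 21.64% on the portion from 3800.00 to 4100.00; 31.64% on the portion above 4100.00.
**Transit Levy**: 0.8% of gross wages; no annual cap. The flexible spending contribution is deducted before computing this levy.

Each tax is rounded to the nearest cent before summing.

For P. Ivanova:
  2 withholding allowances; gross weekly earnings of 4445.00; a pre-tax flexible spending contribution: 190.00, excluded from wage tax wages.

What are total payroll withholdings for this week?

Wage Tax: taxable = 4445.00 − 190.00 − 2×79.00 = 4097.00
  446.52 + 21.64% × (4097.00 − 3800.00) = 446.52 + 21.64% × 297.00 = 510.79
Transit Levy: 0.8% × 4255.00 = 34.04
Total: 510.79 + 34.04 = 544.83

544.83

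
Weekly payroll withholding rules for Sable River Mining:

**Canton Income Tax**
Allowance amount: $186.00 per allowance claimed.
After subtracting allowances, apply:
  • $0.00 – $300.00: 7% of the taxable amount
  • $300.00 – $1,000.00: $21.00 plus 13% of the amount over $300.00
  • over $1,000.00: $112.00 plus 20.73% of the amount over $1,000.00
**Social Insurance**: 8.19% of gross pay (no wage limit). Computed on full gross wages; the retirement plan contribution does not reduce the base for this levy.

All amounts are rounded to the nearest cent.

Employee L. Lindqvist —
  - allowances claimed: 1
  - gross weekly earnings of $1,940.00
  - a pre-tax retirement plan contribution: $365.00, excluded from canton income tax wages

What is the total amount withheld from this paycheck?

$351.53

Canton Income Tax: taxable = $1,940.00 − $365.00 − 1×$186.00 = $1,389.00
  $112.00 + 20.73% × ($1,389.00 − $1,000.00) = $112.00 + 20.73% × $389.00 = $192.64
Social Insurance: 8.19% × $1,940.00 = $158.89
Total: $192.64 + $158.89 = $351.53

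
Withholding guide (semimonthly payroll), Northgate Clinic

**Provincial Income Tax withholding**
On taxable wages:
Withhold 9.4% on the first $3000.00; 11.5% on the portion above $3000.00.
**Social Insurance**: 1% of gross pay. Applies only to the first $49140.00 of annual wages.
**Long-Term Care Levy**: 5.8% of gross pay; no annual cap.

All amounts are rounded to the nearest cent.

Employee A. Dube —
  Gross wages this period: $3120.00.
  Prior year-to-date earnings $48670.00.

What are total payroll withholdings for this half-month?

Provincial Income Tax: taxable = $3120.00
  $282.00 + 11.5% × ($3120.00 − $3000.00) = $282.00 + 11.5% × $120.00 = $295.80
Social Insurance: cap $49140.00 − YTD $48670.00 = $470.00 subject; 1% × $470.00 = $4.70
Long-Term Care Levy: 5.8% × $3120.00 = $180.96
Total: $295.80 + $4.70 + $180.96 = $481.46

$481.46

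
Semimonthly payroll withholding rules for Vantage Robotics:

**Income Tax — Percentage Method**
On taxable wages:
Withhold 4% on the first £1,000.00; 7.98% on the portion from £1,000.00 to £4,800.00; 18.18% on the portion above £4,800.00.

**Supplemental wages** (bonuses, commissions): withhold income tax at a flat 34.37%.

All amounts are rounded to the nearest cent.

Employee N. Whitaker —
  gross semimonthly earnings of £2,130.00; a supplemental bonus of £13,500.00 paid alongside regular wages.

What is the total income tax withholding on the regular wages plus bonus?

Income Tax: taxable = £2,130.00
  £40.00 + 7.98% × (£2,130.00 − £1,000.00) = £40.00 + 7.98% × £1,130.00 = £130.17
Supplemental (34.37% flat on bonus): 34.37% × £13,500.00 = £4,639.95
Total income tax: £130.17 + £4,639.95 = £4,770.12

£4,770.12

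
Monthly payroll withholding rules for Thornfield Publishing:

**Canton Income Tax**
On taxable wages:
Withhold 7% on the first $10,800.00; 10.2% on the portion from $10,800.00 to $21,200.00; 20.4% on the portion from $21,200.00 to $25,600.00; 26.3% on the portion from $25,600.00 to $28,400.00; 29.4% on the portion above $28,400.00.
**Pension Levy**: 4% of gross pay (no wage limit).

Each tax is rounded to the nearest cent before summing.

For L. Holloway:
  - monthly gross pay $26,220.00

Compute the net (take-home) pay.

Canton Income Tax: taxable = $26,220.00
  $2,714.40 + 26.3% × ($26,220.00 − $25,600.00) = $2,714.40 + 26.3% × $620.00 = $2,877.46
Pension Levy: 4% × $26,220.00 = $1,048.80
Total withheld: $2,877.46 + $1,048.80 = $3,926.26
Net pay: $26,220.00 − $3,926.26 = $22,293.74

$22,293.74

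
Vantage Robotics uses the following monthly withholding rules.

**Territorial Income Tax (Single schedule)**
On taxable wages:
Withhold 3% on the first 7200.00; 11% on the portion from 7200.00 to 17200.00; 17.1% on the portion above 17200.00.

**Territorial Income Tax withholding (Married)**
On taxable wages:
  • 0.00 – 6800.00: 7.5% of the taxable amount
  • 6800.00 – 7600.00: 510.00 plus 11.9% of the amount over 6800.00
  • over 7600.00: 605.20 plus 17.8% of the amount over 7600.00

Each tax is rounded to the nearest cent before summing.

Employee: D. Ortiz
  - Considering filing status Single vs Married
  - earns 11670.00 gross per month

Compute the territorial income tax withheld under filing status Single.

707.70

Territorial Income Tax (Single): taxable = 11670.00
  216.00 + 11% × (11670.00 − 7200.00) = 216.00 + 11% × 4470.00 = 707.70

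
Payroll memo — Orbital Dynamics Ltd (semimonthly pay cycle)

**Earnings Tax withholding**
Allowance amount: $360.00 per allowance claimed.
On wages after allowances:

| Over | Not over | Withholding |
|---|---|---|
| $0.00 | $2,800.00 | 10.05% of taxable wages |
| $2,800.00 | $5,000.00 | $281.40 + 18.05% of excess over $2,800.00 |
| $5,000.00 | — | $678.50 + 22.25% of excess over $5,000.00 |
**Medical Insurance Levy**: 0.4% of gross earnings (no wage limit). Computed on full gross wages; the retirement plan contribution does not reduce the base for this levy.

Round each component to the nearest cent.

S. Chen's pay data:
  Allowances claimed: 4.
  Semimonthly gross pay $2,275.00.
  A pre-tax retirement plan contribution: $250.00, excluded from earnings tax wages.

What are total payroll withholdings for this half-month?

$67.89

Earnings Tax: taxable = $2,275.00 − $250.00 − 4×$360.00 = $585.00
  10.05% × $585.00 = $58.79
Medical Insurance Levy: 0.4% × $2,275.00 = $9.10
Total: $58.79 + $9.10 = $67.89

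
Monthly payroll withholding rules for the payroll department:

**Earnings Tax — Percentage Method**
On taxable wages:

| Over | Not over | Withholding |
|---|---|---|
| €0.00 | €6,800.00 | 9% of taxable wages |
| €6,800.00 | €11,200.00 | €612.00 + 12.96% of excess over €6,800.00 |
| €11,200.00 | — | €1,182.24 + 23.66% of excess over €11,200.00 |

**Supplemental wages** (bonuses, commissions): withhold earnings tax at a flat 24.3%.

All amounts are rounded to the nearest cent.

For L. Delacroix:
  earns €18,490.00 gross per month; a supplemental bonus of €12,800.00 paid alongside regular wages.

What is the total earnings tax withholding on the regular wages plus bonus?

Earnings Tax: taxable = €18,490.00
  €1,182.24 + 23.66% × (€18,490.00 − €11,200.00) = €1,182.24 + 23.66% × €7,290.00 = €2,907.05
Supplemental (24.3% flat on bonus): 24.3% × €12,800.00 = €3,110.40
Total earnings tax: €2,907.05 + €3,110.40 = €6,017.45

€6,017.45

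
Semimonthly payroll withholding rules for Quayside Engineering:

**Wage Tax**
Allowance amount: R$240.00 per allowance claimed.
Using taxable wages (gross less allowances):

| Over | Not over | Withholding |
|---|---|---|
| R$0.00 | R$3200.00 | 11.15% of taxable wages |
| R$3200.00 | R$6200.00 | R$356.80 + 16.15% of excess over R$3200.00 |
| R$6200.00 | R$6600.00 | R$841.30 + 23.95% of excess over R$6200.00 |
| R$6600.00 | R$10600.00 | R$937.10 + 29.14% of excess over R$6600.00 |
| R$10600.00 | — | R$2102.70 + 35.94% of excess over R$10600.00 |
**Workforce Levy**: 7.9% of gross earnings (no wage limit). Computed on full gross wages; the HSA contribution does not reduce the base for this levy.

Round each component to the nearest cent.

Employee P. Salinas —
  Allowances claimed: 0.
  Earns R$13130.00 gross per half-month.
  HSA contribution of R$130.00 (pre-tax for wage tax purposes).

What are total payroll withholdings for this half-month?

Wage Tax: taxable = R$13130.00 − R$130.00 = R$13000.00
  R$2102.70 + 35.94% × (R$13000.00 − R$10600.00) = R$2102.70 + 35.94% × R$2400.00 = R$2965.26
Workforce Levy: 7.9% × R$13130.00 = R$1037.27
Total: R$2965.26 + R$1037.27 = R$4002.53

R$4002.53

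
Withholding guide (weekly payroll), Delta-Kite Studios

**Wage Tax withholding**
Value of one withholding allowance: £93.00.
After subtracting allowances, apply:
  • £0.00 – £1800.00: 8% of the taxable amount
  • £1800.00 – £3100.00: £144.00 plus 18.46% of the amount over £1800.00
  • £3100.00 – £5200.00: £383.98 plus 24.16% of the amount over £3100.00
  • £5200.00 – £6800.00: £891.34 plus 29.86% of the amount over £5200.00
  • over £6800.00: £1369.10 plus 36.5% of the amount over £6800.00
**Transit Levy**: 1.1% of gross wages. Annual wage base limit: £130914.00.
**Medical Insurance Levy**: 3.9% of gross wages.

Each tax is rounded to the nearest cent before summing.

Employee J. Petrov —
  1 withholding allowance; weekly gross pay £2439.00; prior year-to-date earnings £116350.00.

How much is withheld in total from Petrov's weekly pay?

£366.74

Wage Tax: taxable = £2439.00 − 1×£93.00 = £2346.00
  £144.00 + 18.46% × (£2346.00 − £1800.00) = £144.00 + 18.46% × £546.00 = £244.79
Transit Levy: 1.1% × £2439.00 = £26.83
Medical Insurance Levy: 3.9% × £2439.00 = £95.12
Total: £244.79 + £26.83 + £95.12 = £366.74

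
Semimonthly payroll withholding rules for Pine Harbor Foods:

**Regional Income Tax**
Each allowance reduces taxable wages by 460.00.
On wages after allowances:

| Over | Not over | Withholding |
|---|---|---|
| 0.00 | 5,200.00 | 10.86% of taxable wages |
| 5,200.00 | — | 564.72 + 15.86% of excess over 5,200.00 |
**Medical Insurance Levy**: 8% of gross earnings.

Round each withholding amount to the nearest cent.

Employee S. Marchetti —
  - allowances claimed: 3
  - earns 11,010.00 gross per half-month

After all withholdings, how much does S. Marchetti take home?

8,861.88

Regional Income Tax: taxable = 11,010.00 − 3×460.00 = 9,630.00
  564.72 + 15.86% × (9,630.00 − 5,200.00) = 564.72 + 15.86% × 4,430.00 = 1,267.32
Medical Insurance Levy: 8% × 11,010.00 = 880.80
Total withheld: 1,267.32 + 880.80 = 2,148.12
Net pay: 11,010.00 − 2,148.12 = 8,861.88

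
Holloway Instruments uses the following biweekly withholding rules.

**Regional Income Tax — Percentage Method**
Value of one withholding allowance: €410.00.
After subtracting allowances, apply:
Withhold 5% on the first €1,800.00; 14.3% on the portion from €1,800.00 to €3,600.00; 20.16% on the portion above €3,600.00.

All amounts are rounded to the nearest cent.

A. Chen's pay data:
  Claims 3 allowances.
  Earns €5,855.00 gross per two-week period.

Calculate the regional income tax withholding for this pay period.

Regional Income Tax: taxable = €5,855.00 − 3×€410.00 = €4,625.00
  €347.40 + 20.16% × (€4,625.00 − €3,600.00) = €347.40 + 20.16% × €1,025.00 = €554.04

€554.04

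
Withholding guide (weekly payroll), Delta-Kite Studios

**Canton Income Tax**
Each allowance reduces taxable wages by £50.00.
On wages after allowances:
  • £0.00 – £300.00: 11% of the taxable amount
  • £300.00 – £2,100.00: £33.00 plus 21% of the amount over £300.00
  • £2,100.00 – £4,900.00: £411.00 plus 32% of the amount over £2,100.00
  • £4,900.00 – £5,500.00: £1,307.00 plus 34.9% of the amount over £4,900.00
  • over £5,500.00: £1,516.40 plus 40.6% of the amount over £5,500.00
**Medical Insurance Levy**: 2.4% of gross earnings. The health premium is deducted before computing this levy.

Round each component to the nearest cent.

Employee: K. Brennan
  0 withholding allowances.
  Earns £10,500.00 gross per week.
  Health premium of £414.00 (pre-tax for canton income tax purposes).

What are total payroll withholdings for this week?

Canton Income Tax: taxable = £10,500.00 − £414.00 = £10,086.00
  £1,516.40 + 40.6% × (£10,086.00 − £5,500.00) = £1,516.40 + 40.6% × £4,586.00 = £3,378.32
Medical Insurance Levy: 2.4% × £10,086.00 = £242.06
Total: £3,378.32 + £242.06 = £3,620.38

£3,620.38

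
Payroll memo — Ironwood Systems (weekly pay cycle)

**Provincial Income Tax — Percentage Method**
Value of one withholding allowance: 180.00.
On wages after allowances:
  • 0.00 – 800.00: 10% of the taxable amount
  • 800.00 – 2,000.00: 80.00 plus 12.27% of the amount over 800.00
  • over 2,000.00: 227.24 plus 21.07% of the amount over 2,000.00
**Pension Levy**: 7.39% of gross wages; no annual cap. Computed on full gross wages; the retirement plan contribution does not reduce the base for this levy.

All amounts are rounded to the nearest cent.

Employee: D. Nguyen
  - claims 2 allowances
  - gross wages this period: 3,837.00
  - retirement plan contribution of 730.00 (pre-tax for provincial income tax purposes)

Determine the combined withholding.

668.18

Provincial Income Tax: taxable = 3,837.00 − 730.00 − 2×180.00 = 2,747.00
  227.24 + 21.07% × (2,747.00 − 2,000.00) = 227.24 + 21.07% × 747.00 = 384.63
Pension Levy: 7.39% × 3,837.00 = 283.55
Total: 384.63 + 283.55 = 668.18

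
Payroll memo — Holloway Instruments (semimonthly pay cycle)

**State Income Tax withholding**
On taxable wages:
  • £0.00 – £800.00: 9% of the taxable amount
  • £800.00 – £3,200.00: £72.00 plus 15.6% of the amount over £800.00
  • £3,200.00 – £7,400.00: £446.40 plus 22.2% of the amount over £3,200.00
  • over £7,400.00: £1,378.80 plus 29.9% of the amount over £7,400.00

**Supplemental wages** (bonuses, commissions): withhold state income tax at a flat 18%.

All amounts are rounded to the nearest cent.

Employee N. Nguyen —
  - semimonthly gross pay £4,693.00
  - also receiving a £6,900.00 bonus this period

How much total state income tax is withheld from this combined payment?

State Income Tax: taxable = £4,693.00
  £446.40 + 22.2% × (£4,693.00 − £3,200.00) = £446.40 + 22.2% × £1,493.00 = £777.85
Supplemental (18% flat on bonus): 18% × £6,900.00 = £1,242.00
Total state income tax: £777.85 + £1,242.00 = £2,019.85

£2,019.85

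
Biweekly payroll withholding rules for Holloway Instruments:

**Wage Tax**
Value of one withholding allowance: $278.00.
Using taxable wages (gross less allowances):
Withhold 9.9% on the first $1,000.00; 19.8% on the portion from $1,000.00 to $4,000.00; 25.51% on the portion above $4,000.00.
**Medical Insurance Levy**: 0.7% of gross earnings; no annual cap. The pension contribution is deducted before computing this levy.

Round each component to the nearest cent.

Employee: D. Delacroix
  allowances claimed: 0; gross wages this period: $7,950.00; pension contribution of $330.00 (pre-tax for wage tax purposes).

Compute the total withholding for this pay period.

$1,669.80

Wage Tax: taxable = $7,950.00 − $330.00 = $7,620.00
  $693.00 + 25.51% × ($7,620.00 − $4,000.00) = $693.00 + 25.51% × $3,620.00 = $1,616.46
Medical Insurance Levy: 0.7% × $7,620.00 = $53.34
Total: $1,616.46 + $53.34 = $1,669.80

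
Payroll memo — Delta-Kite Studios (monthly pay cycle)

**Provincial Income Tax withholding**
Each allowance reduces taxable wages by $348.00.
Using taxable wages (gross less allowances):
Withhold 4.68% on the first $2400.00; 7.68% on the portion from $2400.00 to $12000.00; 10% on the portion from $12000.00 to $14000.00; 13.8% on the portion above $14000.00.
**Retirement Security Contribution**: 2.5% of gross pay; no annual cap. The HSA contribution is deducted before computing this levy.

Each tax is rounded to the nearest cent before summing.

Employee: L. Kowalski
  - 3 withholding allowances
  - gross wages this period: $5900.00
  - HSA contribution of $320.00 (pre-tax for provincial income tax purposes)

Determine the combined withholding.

Provincial Income Tax: taxable = $5900.00 − $320.00 − 3×$348.00 = $4536.00
  $112.32 + 7.68% × ($4536.00 − $2400.00) = $112.32 + 7.68% × $2136.00 = $276.36
Retirement Security Contribution: 2.5% × $5580.00 = $139.50
Total: $276.36 + $139.50 = $415.86

$415.86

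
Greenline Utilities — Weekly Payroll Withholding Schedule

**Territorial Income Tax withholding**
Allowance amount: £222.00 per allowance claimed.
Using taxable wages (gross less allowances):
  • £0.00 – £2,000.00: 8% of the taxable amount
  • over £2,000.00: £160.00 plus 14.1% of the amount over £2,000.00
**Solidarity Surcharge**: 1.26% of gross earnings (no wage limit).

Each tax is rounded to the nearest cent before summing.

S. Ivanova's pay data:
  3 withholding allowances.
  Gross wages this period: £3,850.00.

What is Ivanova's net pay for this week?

£3,474.55

Territorial Income Tax: taxable = £3,850.00 − 3×£222.00 = £3,184.00
  £160.00 + 14.1% × (£3,184.00 − £2,000.00) = £160.00 + 14.1% × £1,184.00 = £326.94
Solidarity Surcharge: 1.26% × £3,850.00 = £48.51
Total withheld: £326.94 + £48.51 = £375.45
Net pay: £3,850.00 − £375.45 = £3,474.55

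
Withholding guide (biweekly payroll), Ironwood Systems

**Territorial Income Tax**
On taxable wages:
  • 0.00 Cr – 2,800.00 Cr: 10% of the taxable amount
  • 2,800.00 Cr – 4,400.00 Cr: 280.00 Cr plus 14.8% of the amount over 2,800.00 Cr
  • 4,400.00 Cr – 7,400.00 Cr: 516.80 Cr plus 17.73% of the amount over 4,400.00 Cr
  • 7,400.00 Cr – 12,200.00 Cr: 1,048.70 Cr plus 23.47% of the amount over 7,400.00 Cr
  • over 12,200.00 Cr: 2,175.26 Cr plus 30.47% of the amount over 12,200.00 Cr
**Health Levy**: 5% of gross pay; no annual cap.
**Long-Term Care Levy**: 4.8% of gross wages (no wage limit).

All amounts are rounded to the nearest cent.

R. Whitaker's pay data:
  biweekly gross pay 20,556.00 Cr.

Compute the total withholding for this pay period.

6,735.82 Cr

Territorial Income Tax: taxable = 20,556.00 Cr
  2,175.26 Cr + 30.47% × (20,556.00 Cr − 12,200.00 Cr) = 2,175.26 Cr + 30.47% × 8,356.00 Cr = 4,721.33 Cr
Health Levy: 5% × 20,556.00 Cr = 1,027.80 Cr
Long-Term Care Levy: 4.8% × 20,556.00 Cr = 986.69 Cr
Total: 4,721.33 Cr + 1,027.80 Cr + 986.69 Cr = 6,735.82 Cr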